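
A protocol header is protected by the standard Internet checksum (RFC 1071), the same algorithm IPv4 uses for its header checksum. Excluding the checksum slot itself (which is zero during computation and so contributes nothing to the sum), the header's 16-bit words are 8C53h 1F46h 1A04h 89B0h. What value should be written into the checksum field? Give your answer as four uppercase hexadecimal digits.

One's-complement addition (fold any carry out of bit 15 back into bit 0):
  0x8C53 + 0x1F46 = 0x0AB99
  0xAB99 + 0x1A04 = 0x0C59D
  0xC59D + 0x89B0 = 0x14F4D → wrap carry → 0x4F4E
One's-complement sum = 0x4F4E.
Checksum = ~0x4F4E & 0xFFFF = 0xB0B1.

B0B1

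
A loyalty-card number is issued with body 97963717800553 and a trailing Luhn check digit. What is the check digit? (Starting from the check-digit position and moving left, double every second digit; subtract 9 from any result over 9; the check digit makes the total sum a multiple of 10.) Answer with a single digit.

Partial digits right→left: 3 5 5 0 0 8 7 1 7 3 6 9 7 9
Double every second digit counting from the check-digit position (so the 1st, 3rd, 5th, ... of the partial from the right).
  doubled (with −9 where >9): 6 1 0 5 5 3 5 → sum 25
  kept as-is: 5 0 8 1 3 9 9 → sum 35
Total = 25 + 35 = 60.
Check digit = (10 − (60 mod 10)) mod 10 = 0.

0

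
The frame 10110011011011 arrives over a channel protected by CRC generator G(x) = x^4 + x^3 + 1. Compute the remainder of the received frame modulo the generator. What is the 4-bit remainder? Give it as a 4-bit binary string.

1011

Modulo-2 division of 10110011011011 by 11001:
  pos 0: 10110 XOR 11001 = 01111
  pos 1: 11110 XOR 11001 = 00111
  pos 3: 11111 XOR 11001 = 00110
  pos 5: 11001 XOR 11001 = 00000
Remainder = 1011 (nonzero — an error is detected).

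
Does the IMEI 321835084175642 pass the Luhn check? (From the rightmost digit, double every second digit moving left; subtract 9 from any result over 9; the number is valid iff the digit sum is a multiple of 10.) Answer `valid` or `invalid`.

From the right, keep odd positions and double even positions (subtract 9 from any doubled value over 9):
  doubled (positions 2,4,...): 8 1 2 7 1 7 4 → sum 30
  kept (positions 1,3,...): 2 6 7 4 0 3 1 3 → sum 26
Total = 56.
56 mod 10 = 6, so the number is invalid.

invalid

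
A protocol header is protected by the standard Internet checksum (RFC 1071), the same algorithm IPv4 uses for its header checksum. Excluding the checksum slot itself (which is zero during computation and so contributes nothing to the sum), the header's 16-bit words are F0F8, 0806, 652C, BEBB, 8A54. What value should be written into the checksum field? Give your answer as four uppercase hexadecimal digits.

One's-complement addition (fold any carry out of bit 15 back into bit 0):
  0xF0F8 + 0x0806 = 0x0F8FE
  0xF8FE + 0x652C = 0x15E2A → wrap carry → 0x5E2B
  0x5E2B + 0xBEBB = 0x11CE6 → wrap carry → 0x1CE7
  0x1CE7 + 0x8A54 = 0x0A73B
One's-complement sum = 0xA73B.
Checksum = ~0xA73B & 0xFFFF = 0x58C4.

58C4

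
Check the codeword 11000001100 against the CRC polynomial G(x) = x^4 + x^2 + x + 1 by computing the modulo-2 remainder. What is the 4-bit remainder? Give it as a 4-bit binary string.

Modulo-2 division of 11000001100 by 10111:
  pos 0: 11000 XOR 10111 = 01111
  pos 1: 11110 XOR 10111 = 01001
  pos 2: 10010 XOR 10111 = 00101
  pos 4: 10111 XOR 10111 = 00000
Remainder = 0000 (zero — the frame passes the CRC check).

0000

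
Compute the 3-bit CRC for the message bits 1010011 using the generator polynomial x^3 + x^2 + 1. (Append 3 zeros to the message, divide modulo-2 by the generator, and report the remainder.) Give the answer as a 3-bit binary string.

111

Append 3 zeros: 1010011000. Divide by 1101 (XOR where the leading bit is 1):
  pos 0: 1010 XOR 1101 = 0111
  pos 1: 1110 XOR 1101 = 0011
  pos 3: 1111 XOR 1101 = 0010
  pos 5: 1000 XOR 1101 = 0101
  pos 6: 1010 XOR 1101 = 0111
Remainder (last 3 bits) = 111. This is the CRC / FCS.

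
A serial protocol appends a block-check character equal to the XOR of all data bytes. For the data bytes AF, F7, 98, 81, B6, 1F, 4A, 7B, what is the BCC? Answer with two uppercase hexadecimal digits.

D9

XOR the bytes together:
  start with 0xAF
  0xAF ⊕ 0xF7 = 0x58
  0x58 ⊕ 0x98 = 0xC0
  0xC0 ⊕ 0x81 = 0x41
  0x41 ⊕ 0xB6 = 0xF7
  0xF7 ⊕ 0x1F = 0xE8
  0xE8 ⊕ 0x4A = 0xA2
  0xA2 ⊕ 0x7B = 0xD9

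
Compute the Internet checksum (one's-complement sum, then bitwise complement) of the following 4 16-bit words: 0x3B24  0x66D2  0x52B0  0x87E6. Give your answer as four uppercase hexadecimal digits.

8372

One's-complement addition (fold any carry out of bit 15 back into bit 0):
  0x3B24 + 0x66D2 = 0x0A1F6
  0xA1F6 + 0x52B0 = 0x0F4A6
  0xF4A6 + 0x87E6 = 0x17C8C → wrap carry → 0x7C8D
One's-complement sum = 0x7C8D.
Checksum = ~0x7C8D & 0xFFFF = 0x8372.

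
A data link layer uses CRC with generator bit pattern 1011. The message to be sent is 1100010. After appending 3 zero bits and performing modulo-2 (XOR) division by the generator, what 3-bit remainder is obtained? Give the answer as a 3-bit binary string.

Append 3 zeros: 1100010000. Divide by 1011 (XOR where the leading bit is 1):
  pos 0: 1100 XOR 1011 = 0111
  pos 1: 1110 XOR 1011 = 0101
  pos 2: 1011 XOR 1011 = 0000
Remainder (last 3 bits) = 000. This is the CRC / FCS.

000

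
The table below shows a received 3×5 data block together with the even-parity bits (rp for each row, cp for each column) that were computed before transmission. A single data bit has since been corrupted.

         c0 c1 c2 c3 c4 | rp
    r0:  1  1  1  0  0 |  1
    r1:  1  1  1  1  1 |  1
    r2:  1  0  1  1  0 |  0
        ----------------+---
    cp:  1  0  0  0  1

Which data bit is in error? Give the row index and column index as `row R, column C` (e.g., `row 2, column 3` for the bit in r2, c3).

Recompute each row's even parity and compare to rp:
  r0: data parity 1, sent rp 1 → ok
  r1: data parity 1, sent rp 1 → ok
  r2: data parity 1, sent rp 0 → mismatch
Recompute each column's even parity and compare to cp:
  c0: data parity 1, sent cp 1 → ok
  c1: data parity 0, sent cp 0 → ok
  c2: data parity 1, sent cp 0 → mismatch
  c3: data parity 0, sent cp 0 → ok
  c4: data parity 1, sent cp 1 → ok
Exactly one row (r2) and one column (c2) fail → the flipped bit is at their intersection.

row 2, column 2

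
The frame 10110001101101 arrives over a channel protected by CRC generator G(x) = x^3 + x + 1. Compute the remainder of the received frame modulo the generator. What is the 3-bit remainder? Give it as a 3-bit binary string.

Modulo-2 division of 10110001101101 by 1011:
  pos 0: 1011 XOR 1011 = 0000
  pos 7: 1101 XOR 1011 = 0110
  pos 8: 1101 XOR 1011 = 0110
  pos 9: 1100 XOR 1011 = 0111
  pos 10: 1111 XOR 1011 = 0100
Remainder = 100 (nonzero — an error is detected).

100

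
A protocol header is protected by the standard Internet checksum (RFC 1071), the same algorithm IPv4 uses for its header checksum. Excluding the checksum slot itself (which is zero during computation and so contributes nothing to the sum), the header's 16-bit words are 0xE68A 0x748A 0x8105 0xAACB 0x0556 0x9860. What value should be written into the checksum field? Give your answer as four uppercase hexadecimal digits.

One's-complement addition (fold any carry out of bit 15 back into bit 0):
  0xE68A + 0x748A = 0x15B14 → wrap carry → 0x5B15
  0x5B15 + 0x8105 = 0x0DC1A
  0xDC1A + 0xAACB = 0x186E5 → wrap carry → 0x86E6
  0x86E6 + 0x0556 = 0x08C3C
  0x8C3C + 0x9860 = 0x1249C → wrap carry → 0x249D
One's-complement sum = 0x249D.
Checksum = ~0x249D & 0xFFFF = 0xDB62.

DB62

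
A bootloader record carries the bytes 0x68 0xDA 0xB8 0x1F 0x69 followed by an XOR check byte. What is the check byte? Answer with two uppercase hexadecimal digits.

7C

XOR the bytes together:
  start with 0x68
  0x68 ⊕ 0xDA = 0xB2
  0xB2 ⊕ 0xB8 = 0x0A
  0x0A ⊕ 0x1F = 0x15
  0x15 ⊕ 0x69 = 0x7C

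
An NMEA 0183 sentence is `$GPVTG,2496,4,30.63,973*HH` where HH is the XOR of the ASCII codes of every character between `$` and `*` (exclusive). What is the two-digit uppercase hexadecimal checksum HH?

7A

XOR the ASCII codes of the payload characters:
  'G' = 0x47 → acc = 0x47
  'P' = 0x50 → acc = 0x17
  'V' = 0x56 → acc = 0x41
  'T' = 0x54 → acc = 0x15
  'G' = 0x47 → acc = 0x52
  ',' = 0x2C → acc = 0x7E
  '2' = 0x32 → acc = 0x4C
  '4' = 0x34 → acc = 0x78
  '9' = 0x39 → acc = 0x41
  '6' = 0x36 → acc = 0x77
  ',' = 0x2C → acc = 0x5B
  '4' = 0x34 → acc = 0x6F
  ',' = 0x2C → acc = 0x43
  '3' = 0x33 → acc = 0x70
  '0' = 0x30 → acc = 0x40
  '.' = 0x2E → acc = 0x6E
  '6' = 0x36 → acc = 0x58
  '3' = 0x33 → acc = 0x6B
  ',' = 0x2C → acc = 0x47
  '9' = 0x39 → acc = 0x7E
  '7' = 0x37 → acc = 0x49
  '3' = 0x33 → acc = 0x7A
Checksum = 0x7A.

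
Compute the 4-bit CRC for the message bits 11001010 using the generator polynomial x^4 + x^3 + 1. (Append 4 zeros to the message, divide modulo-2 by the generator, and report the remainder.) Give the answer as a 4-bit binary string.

1011

Append 4 zeros: 110010100000. Divide by 11001 (XOR where the leading bit is 1):
  pos 0: 11001 XOR 11001 = 00000
  pos 6: 10000 XOR 11001 = 01001
  pos 7: 10010 XOR 11001 = 01011
Remainder (last 4 bits) = 1011. This is the CRC / FCS.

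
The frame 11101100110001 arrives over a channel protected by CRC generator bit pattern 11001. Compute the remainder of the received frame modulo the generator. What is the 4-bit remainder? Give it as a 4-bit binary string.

Modulo-2 division of 11101100110001 by 11001:
  pos 0: 11101 XOR 11001 = 00100
  pos 2: 10010 XOR 11001 = 01011
  pos 3: 10110 XOR 11001 = 01111
  pos 4: 11111 XOR 11001 = 00110
  pos 6: 11010 XOR 11001 = 00011
  pos 9: 11001 XOR 11001 = 00000
Remainder = 0000 (zero — the frame passes the CRC check).

0000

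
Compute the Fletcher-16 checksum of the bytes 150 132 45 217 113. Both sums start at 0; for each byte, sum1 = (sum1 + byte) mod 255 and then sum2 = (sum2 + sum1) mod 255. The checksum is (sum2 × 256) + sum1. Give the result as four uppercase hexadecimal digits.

AF93

Running sums (mod 255):
  after byte 0 (150): sum1=150, sum2=150
  after byte 1 (132): sum1=27, sum2=177
  after byte 2 (45): sum1=72, sum2=249
  after byte 3 (217): sum1=34, sum2=28
  after byte 4 (113): sum1=147, sum2=175
Checksum = sum2·256 + sum1 = 175·256 + 147 = 44947 = 0xAF93.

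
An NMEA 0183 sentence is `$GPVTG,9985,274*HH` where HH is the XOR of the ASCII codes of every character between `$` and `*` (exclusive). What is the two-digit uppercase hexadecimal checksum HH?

XOR the ASCII codes of the payload characters:
  'G' = 0x47 → acc = 0x47
  'P' = 0x50 → acc = 0x17
  'V' = 0x56 → acc = 0x41
  'T' = 0x54 → acc = 0x15
  'G' = 0x47 → acc = 0x52
  ',' = 0x2C → acc = 0x7E
  '9' = 0x39 → acc = 0x47
  '9' = 0x39 → acc = 0x7E
  '8' = 0x38 → acc = 0x46
  '5' = 0x35 → acc = 0x73
  ',' = 0x2C → acc = 0x5F
  '2' = 0x32 → acc = 0x6D
  '7' = 0x37 → acc = 0x5A
  '4' = 0x34 → acc = 0x6E
Checksum = 0x6E.

6E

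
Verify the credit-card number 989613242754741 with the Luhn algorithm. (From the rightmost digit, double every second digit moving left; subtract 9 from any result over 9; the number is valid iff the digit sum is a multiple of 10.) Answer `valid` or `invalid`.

From the right, keep odd positions and double even positions (subtract 9 from any doubled value over 9):
  doubled (positions 2,4,...): 8 8 5 8 6 3 7 → sum 45
  kept (positions 1,3,...): 1 7 5 2 2 1 9 9 → sum 36
Total = 81.
81 mod 10 = 1, so the number is invalid.

invalid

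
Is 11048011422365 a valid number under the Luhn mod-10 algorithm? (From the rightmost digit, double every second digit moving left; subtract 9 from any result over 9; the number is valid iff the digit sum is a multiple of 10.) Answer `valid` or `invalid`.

From the right, keep odd positions and double even positions (subtract 9 from any doubled value over 9):
  doubled (positions 2,4,...): 3 4 8 2 7 0 2 → sum 26
  kept (positions 1,3,...): 5 3 2 1 0 4 1 → sum 16
Total = 42.
42 mod 10 = 2, so the number is invalid.

invalid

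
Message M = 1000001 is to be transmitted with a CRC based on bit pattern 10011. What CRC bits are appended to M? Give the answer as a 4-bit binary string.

Append 4 zeros: 10000010000. Divide by 10011 (XOR where the leading bit is 1):
  pos 0: 10000 XOR 10011 = 00011
  pos 3: 11010 XOR 10011 = 01001
  pos 4: 10010 XOR 10011 = 00001
Remainder (last 4 bits) = 0100. This is the CRC / FCS.

0100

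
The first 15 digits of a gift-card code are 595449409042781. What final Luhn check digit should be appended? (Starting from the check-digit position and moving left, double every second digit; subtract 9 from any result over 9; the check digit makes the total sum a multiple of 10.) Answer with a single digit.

6

Partial digits right→left: 1 8 7 2 4 0 9 0 4 9 4 4 5 9 5
Double every second digit counting from the check-digit position (so the 1st, 3rd, 5th, ... of the partial from the right).
  doubled (with −9 where >9): 2 5 8 9 8 8 1 1 → sum 42
  kept as-is: 8 2 0 0 9 4 9 → sum 32
Total = 42 + 32 = 74.
Check digit = (10 − (74 mod 10)) mod 10 = 6.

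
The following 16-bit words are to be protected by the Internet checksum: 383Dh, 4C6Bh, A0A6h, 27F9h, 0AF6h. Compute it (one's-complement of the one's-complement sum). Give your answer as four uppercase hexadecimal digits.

One's-complement addition (fold any carry out of bit 15 back into bit 0):
  0x383D + 0x4C6B = 0x084A8
  0x84A8 + 0xA0A6 = 0x1254E → wrap carry → 0x254F
  0x254F + 0x27F9 = 0x04D48
  0x4D48 + 0x0AF6 = 0x0583E
One's-complement sum = 0x583E.
Checksum = ~0x583E & 0xFFFF = 0xA7C1.

A7C1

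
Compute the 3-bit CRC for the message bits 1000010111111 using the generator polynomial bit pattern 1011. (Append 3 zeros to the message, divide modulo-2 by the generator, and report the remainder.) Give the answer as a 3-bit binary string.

Append 3 zeros: 1000010111111000. Divide by 1011 (XOR where the leading bit is 1):
  pos 0: 1000 XOR 1011 = 0011
  pos 2: 1101 XOR 1011 = 0110
  pos 3: 1100 XOR 1011 = 0111
  pos 4: 1111 XOR 1011 = 0100
  pos 5: 1001 XOR 1011 = 0010
  pos 7: 1011 XOR 1011 = 0000
  pos 11: 1100 XOR 1011 = 0111
  pos 12: 1110 XOR 1011 = 0101
Remainder (last 3 bits) = 101. This is the CRC / FCS.

101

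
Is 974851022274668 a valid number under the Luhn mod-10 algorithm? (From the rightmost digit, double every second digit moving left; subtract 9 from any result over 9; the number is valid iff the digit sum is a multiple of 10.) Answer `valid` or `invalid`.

invalid

From the right, keep odd positions and double even positions (subtract 9 from any doubled value over 9):
  doubled (positions 2,4,...): 3 8 4 4 2 7 5 → sum 33
  kept (positions 1,3,...): 8 6 7 2 0 5 4 9 → sum 41
Total = 74.
74 mod 10 = 4, so the number is invalid.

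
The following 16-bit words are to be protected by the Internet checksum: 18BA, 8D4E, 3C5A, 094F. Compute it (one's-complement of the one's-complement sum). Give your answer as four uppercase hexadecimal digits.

One's-complement addition (fold any carry out of bit 15 back into bit 0):
  0x18BA + 0x8D4E = 0x0A608
  0xA608 + 0x3C5A = 0x0E262
  0xE262 + 0x094F = 0x0EBB1
One's-complement sum = 0xEBB1.
Checksum = ~0xEBB1 & 0xFFFF = 0x144E.

144E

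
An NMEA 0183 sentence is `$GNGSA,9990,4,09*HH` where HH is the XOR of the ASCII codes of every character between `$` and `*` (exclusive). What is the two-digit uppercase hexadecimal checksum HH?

XOR the ASCII codes of the payload characters:
  'G' = 0x47 → acc = 0x47
  'N' = 0x4E → acc = 0x09
  'G' = 0x47 → acc = 0x4E
  'S' = 0x53 → acc = 0x1D
  'A' = 0x41 → acc = 0x5C
  ',' = 0x2C → acc = 0x70
  '9' = 0x39 → acc = 0x49
  '9' = 0x39 → acc = 0x70
  '9' = 0x39 → acc = 0x49
  '0' = 0x30 → acc = 0x79
  ',' = 0x2C → acc = 0x55
  '4' = 0x34 → acc = 0x61
  ',' = 0x2C → acc = 0x4D
  '0' = 0x30 → acc = 0x7D
  '9' = 0x39 → acc = 0x44
Checksum = 0x44.

44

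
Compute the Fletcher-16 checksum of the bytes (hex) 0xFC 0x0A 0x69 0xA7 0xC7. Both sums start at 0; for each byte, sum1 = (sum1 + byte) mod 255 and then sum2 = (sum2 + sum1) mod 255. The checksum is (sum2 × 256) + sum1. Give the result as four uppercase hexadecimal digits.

6CDF

Running sums (mod 255):
  after byte 0 (0xFC): sum1=252, sum2=252
  after byte 1 (0x0A): sum1=7, sum2=4
  after byte 2 (0x69): sum1=112, sum2=116
  after byte 3 (0xA7): sum1=24, sum2=140
  after byte 4 (0xC7): sum1=223, sum2=108
Checksum = sum2·256 + sum1 = 108·256 + 223 = 27871 = 0x6CDF.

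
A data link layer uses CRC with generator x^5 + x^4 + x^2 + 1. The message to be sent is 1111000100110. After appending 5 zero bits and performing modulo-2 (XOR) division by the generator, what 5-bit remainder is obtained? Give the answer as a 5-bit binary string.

01110

Append 5 zeros: 111100010011000000. Divide by 110101 (XOR where the leading bit is 1):
  pos 0: 111100 XOR 110101 = 001001
  pos 2: 100101 XOR 110101 = 010000
  pos 3: 100000 XOR 110101 = 010101
  pos 4: 101010 XOR 110101 = 011111
  pos 5: 111111 XOR 110101 = 001010
  pos 7: 101010 XOR 110101 = 011111
  pos 8: 111110 XOR 110101 = 001011
  pos 10: 101100 XOR 110101 = 011001
  pos 11: 110010 XOR 110101 = 000111
Remainder (last 5 bits) = 01110. This is the CRC / FCS.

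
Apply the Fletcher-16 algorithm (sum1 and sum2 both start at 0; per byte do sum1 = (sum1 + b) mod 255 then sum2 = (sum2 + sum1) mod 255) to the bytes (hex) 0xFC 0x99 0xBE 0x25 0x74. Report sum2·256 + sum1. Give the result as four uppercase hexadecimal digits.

Running sums (mod 255):
  after byte 0 (0xFC): sum1=252, sum2=252
  after byte 1 (0x99): sum1=150, sum2=147
  after byte 2 (0xBE): sum1=85, sum2=232
  after byte 3 (0x25): sum1=122, sum2=99
  after byte 4 (0x74): sum1=238, sum2=82
Checksum = sum2·256 + sum1 = 82·256 + 238 = 21230 = 0x52EE.

52EE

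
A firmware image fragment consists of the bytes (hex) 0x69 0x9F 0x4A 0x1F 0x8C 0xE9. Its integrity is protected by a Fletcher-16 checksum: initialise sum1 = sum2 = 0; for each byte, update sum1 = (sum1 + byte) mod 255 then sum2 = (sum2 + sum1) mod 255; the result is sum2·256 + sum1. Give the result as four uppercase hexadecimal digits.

20E8

Running sums (mod 255):
  after byte 0 (0x69): sum1=105, sum2=105
  after byte 1 (0x9F): sum1=9, sum2=114
  after byte 2 (0x4A): sum1=83, sum2=197
  after byte 3 (0x1F): sum1=114, sum2=56
  after byte 4 (0x8C): sum1=254, sum2=55
  after byte 5 (0xE9): sum1=232, sum2=32
Checksum = sum2·256 + sum1 = 32·256 + 232 = 8424 = 0x20E8.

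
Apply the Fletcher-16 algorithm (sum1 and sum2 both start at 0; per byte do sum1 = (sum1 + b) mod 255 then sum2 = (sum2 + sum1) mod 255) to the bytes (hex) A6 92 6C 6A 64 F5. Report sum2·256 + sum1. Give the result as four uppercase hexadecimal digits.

746A

Running sums (mod 255):
  after byte 0 (A6): sum1=166, sum2=166
  after byte 1 (92): sum1=57, sum2=223
  after byte 2 (6C): sum1=165, sum2=133
  after byte 3 (6A): sum1=16, sum2=149
  after byte 4 (64): sum1=116, sum2=10
  after byte 5 (F5): sum1=106, sum2=116
Checksum = sum2·256 + sum1 = 116·256 + 106 = 29802 = 0x746A.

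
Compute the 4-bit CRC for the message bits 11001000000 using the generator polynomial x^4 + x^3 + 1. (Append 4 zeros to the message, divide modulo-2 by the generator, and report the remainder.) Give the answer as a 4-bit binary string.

0000

Append 4 zeros: 110010000000000. Divide by 11001 (XOR where the leading bit is 1):
  pos 0: 11001 XOR 11001 = 00000
Remainder (last 4 bits) = 0000. This is the CRC / FCS.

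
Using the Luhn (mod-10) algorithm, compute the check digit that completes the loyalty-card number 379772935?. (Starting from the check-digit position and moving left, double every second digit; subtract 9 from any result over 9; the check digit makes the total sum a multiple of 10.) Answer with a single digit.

Partial digits right→left: 5 3 9 2 7 7 9 7 3
Double every second digit counting from the check-digit position (so the 1st, 3rd, 5th, ... of the partial from the right).
  doubled (with −9 where >9): 1 9 5 9 6 → sum 30
  kept as-is: 3 2 7 7 → sum 19
Total = 30 + 19 = 49.
Check digit = (10 − (49 mod 10)) mod 10 = 1.

1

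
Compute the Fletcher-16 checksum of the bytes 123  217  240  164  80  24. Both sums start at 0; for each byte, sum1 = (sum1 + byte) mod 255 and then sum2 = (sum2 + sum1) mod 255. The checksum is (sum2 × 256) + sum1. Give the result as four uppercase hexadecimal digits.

Running sums (mod 255):
  after byte 0 (123): sum1=123, sum2=123
  after byte 1 (217): sum1=85, sum2=208
  after byte 2 (240): sum1=70, sum2=23
  after byte 3 (164): sum1=234, sum2=2
  after byte 4 (80): sum1=59, sum2=61
  after byte 5 (24): sum1=83, sum2=144
Checksum = sum2·256 + sum1 = 144·256 + 83 = 36947 = 0x9053.

9053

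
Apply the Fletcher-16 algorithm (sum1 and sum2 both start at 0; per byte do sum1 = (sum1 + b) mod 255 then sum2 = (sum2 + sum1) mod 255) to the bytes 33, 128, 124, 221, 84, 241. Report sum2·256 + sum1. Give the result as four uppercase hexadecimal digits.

Running sums (mod 255):
  after byte 0 (33): sum1=33, sum2=33
  after byte 1 (128): sum1=161, sum2=194
  after byte 2 (124): sum1=30, sum2=224
  after byte 3 (221): sum1=251, sum2=220
  after byte 4 (84): sum1=80, sum2=45
  after byte 5 (241): sum1=66, sum2=111
Checksum = sum2·256 + sum1 = 111·256 + 66 = 28482 = 0x6F42.

6F42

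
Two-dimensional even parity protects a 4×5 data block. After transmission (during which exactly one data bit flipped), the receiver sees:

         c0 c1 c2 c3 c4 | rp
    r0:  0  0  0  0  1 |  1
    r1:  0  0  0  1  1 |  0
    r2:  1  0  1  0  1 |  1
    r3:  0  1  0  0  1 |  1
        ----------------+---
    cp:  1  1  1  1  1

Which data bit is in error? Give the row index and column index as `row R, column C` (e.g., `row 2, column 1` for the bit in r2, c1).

Recompute each row's even parity and compare to rp:
  r0: data parity 1, sent rp 1 → ok
  r1: data parity 0, sent rp 0 → ok
  r2: data parity 1, sent rp 1 → ok
  r3: data parity 0, sent rp 1 → mismatch
Recompute each column's even parity and compare to cp:
  c0: data parity 1, sent cp 1 → ok
  c1: data parity 1, sent cp 1 → ok
  c2: data parity 1, sent cp 1 → ok
  c3: data parity 1, sent cp 1 → ok
  c4: data parity 0, sent cp 1 → mismatch
Exactly one row (r3) and one column (c4) fail → the flipped bit is at their intersection.

row 3, column 4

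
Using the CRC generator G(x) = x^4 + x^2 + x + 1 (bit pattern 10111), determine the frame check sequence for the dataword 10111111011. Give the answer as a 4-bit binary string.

1110

Append 4 zeros: 101111110110000. Divide by 10111 (XOR where the leading bit is 1):
  pos 0: 10111 XOR 10111 = 00000
  pos 5: 11101 XOR 10111 = 01010
  pos 6: 10101 XOR 10111 = 00010
  pos 9: 10000 XOR 10111 = 00111
Remainder (last 4 bits) = 1110. This is the CRC / FCS.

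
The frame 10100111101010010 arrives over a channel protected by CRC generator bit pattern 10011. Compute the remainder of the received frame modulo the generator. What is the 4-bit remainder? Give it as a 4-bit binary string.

Modulo-2 division of 10100111101010010 by 10011:
  pos 0: 10100 XOR 10011 = 00111
  pos 2: 11111 XOR 10011 = 01100
  pos 3: 11001 XOR 10011 = 01010
  pos 4: 10101 XOR 10011 = 00110
  pos 6: 11001 XOR 10011 = 01010
  pos 7: 10100 XOR 10011 = 00111
  pos 9: 11110 XOR 10011 = 01101
  pos 10: 11010 XOR 10011 = 01001
  pos 11: 10011 XOR 10011 = 00000
Remainder = 0000 (zero — the frame passes the CRC check).

0000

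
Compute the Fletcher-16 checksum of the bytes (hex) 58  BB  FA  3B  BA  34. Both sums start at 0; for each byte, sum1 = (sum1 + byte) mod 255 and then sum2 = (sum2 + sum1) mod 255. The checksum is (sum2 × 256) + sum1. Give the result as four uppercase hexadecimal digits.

Running sums (mod 255):
  after byte 0 (58): sum1=88, sum2=88
  after byte 1 (BB): sum1=20, sum2=108
  after byte 2 (FA): sum1=15, sum2=123
  after byte 3 (3B): sum1=74, sum2=197
  after byte 4 (BA): sum1=5, sum2=202
  after byte 5 (34): sum1=57, sum2=4
Checksum = sum2·256 + sum1 = 4·256 + 57 = 1081 = 0x0439.

0439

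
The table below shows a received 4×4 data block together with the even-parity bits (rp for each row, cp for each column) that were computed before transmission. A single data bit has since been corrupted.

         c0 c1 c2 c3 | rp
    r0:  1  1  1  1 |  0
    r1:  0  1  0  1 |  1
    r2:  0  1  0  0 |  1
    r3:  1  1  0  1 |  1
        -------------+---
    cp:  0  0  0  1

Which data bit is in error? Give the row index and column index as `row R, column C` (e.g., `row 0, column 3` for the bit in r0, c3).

row 1, column 2

Recompute each row's even parity and compare to rp:
  r0: data parity 0, sent rp 0 → ok
  r1: data parity 0, sent rp 1 → mismatch
  r2: data parity 1, sent rp 1 → ok
  r3: data parity 1, sent rp 1 → ok
Recompute each column's even parity and compare to cp:
  c0: data parity 0, sent cp 0 → ok
  c1: data parity 0, sent cp 0 → ok
  c2: data parity 1, sent cp 0 → mismatch
  c3: data parity 1, sent cp 1 → ok
Exactly one row (r1) and one column (c2) fail → the flipped bit is at their intersection.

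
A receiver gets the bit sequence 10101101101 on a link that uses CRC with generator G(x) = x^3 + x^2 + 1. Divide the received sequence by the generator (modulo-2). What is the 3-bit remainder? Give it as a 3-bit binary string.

010

Modulo-2 division of 10101101101 by 1101:
  pos 0: 1010 XOR 1101 = 0111
  pos 1: 1111 XOR 1101 = 0010
  pos 3: 1010 XOR 1101 = 0111
  pos 4: 1111 XOR 1101 = 0010
  pos 6: 1010 XOR 1101 = 0111
  pos 7: 1111 XOR 1101 = 0010
Remainder = 010 (nonzero — an error is detected).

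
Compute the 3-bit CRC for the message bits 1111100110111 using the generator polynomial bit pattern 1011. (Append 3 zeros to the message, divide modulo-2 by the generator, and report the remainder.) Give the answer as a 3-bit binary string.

110

Append 3 zeros: 1111100110111000. Divide by 1011 (XOR where the leading bit is 1):
  pos 0: 1111 XOR 1011 = 0100
  pos 1: 1001 XOR 1011 = 0010
  pos 3: 1000 XOR 1011 = 0011
  pos 5: 1111 XOR 1011 = 0100
  pos 6: 1000 XOR 1011 = 0011
  pos 8: 1111 XOR 1011 = 0100
  pos 9: 1001 XOR 1011 = 0010
  pos 11: 1000 XOR 1011 = 0011
Remainder (last 3 bits) = 110. This is the CRC / FCS.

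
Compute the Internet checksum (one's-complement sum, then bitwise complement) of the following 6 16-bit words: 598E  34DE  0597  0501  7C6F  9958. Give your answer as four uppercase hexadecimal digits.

One's-complement addition (fold any carry out of bit 15 back into bit 0):
  0x598E + 0x34DE = 0x08E6C
  0x8E6C + 0x0597 = 0x09403
  0x9403 + 0x0501 = 0x09904
  0x9904 + 0x7C6F = 0x11573 → wrap carry → 0x1574
  0x1574 + 0x9958 = 0x0AECC
One's-complement sum = 0xAECC.
Checksum = ~0xAECC & 0xFFFF = 0x5133.

5133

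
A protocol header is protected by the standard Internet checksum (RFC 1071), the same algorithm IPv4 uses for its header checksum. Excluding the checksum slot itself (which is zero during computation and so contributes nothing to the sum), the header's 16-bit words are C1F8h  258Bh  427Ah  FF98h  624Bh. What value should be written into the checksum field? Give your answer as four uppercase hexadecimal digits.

One's-complement addition (fold any carry out of bit 15 back into bit 0):
  0xC1F8 + 0x258B = 0x0E783
  0xE783 + 0x427A = 0x129FD → wrap carry → 0x29FE
  0x29FE + 0xFF98 = 0x12996 → wrap carry → 0x2997
  0x2997 + 0x624B = 0x08BE2
One's-complement sum = 0x8BE2.
Checksum = ~0x8BE2 & 0xFFFF = 0x741D.

741D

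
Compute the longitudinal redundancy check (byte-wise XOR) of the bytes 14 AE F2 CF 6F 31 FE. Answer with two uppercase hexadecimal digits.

XOR the bytes together:
  start with 0x14
  0x14 ⊕ 0xAE = 0xBA
  0xBA ⊕ 0xF2 = 0x48
  0x48 ⊕ 0xCF = 0x87
  0x87 ⊕ 0x6F = 0xE8
  0xE8 ⊕ 0x31 = 0xD9
  0xD9 ⊕ 0xFE = 0x27

27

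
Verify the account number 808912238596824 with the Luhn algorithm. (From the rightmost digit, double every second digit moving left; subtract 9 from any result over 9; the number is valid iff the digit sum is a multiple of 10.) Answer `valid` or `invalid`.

invalid

From the right, keep odd positions and double even positions (subtract 9 from any doubled value over 9):
  doubled (positions 2,4,...): 4 3 1 6 4 9 0 → sum 27
  kept (positions 1,3,...): 4 8 9 8 2 1 8 8 → sum 48
Total = 75.
75 mod 10 = 5, so the number is invalid.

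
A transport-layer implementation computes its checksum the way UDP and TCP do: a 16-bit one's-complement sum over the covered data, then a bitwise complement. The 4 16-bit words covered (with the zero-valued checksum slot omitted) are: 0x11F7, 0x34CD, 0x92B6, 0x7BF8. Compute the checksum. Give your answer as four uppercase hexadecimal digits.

One's-complement addition (fold any carry out of bit 15 back into bit 0):
  0x11F7 + 0x34CD = 0x046C4
  0x46C4 + 0x92B6 = 0x0D97A
  0xD97A + 0x7BF8 = 0x15572 → wrap carry → 0x5573
One's-complement sum = 0x5573.
Checksum = ~0x5573 & 0xFFFF = 0xAA8C.

AA8C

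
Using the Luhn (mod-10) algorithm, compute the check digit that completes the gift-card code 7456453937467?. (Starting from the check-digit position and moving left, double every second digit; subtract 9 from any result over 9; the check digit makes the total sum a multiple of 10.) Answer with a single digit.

Partial digits right→left: 7 6 4 7 3 9 3 5 4 6 5 4 7
Double every second digit counting from the check-digit position (so the 1st, 3rd, 5th, ... of the partial from the right).
  doubled (with −9 where >9): 5 8 6 6 8 1 5 → sum 39
  kept as-is: 6 7 9 5 6 4 → sum 37
Total = 39 + 37 = 76.
Check digit = (10 − (76 mod 10)) mod 10 = 4.

4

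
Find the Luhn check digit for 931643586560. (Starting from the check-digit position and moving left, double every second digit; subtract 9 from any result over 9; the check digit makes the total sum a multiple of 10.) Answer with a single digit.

Partial digits right→left: 0 6 5 6 8 5 3 4 6 1 3 9
Double every second digit counting from the check-digit position (so the 1st, 3rd, 5th, ... of the partial from the right).
  doubled (with −9 where >9): 0 1 7 6 3 6 → sum 23
  kept as-is: 6 6 5 4 1 9 → sum 31
Total = 23 + 31 = 54.
Check digit = (10 − (54 mod 10)) mod 10 = 6.

6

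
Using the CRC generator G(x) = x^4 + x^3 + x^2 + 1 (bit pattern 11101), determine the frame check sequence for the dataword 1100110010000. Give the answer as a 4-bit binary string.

Append 4 zeros: 11001100100000000. Divide by 11101 (XOR where the leading bit is 1):
  pos 0: 11001 XOR 11101 = 00100
  pos 2: 10010 XOR 11101 = 01111
  pos 3: 11110 XOR 11101 = 00011
  pos 6: 11100 XOR 11101 = 00001
  pos 10: 10000 XOR 11101 = 01101
  pos 11: 11010 XOR 11101 = 00111
Remainder (last 4 bits) = 1110. This is the CRC / FCS.

1110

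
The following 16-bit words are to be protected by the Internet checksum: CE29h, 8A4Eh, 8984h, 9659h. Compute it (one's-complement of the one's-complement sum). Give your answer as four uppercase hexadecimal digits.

87A9

One's-complement addition (fold any carry out of bit 15 back into bit 0):
  0xCE29 + 0x8A4E = 0x15877 → wrap carry → 0x5878
  0x5878 + 0x8984 = 0x0E1FC
  0xE1FC + 0x9659 = 0x17855 → wrap carry → 0x7856
One's-complement sum = 0x7856.
Checksum = ~0x7856 & 0xFFFF = 0x87A9.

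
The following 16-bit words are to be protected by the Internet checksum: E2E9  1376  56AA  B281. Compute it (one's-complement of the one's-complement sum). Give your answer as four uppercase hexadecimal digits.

One's-complement addition (fold any carry out of bit 15 back into bit 0):
  0xE2E9 + 0x1376 = 0x0F65F
  0xF65F + 0x56AA = 0x14D09 → wrap carry → 0x4D0A
  0x4D0A + 0xB281 = 0x0FF8B
One's-complement sum = 0xFF8B.
Checksum = ~0xFF8B & 0xFFFF = 0x0074.

0074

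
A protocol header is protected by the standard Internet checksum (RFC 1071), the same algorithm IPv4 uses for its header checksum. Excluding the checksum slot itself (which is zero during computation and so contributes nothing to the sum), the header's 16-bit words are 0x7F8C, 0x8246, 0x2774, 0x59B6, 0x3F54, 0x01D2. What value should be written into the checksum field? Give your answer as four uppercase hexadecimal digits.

3BDC

One's-complement addition (fold any carry out of bit 15 back into bit 0):
  0x7F8C + 0x8246 = 0x101D2 → wrap carry → 0x01D3
  0x01D3 + 0x2774 = 0x02947
  0x2947 + 0x59B6 = 0x082FD
  0x82FD + 0x3F54 = 0x0C251
  0xC251 + 0x01D2 = 0x0C423
One's-complement sum = 0xC423.
Checksum = ~0xC423 & 0xFFFF = 0x3BDC.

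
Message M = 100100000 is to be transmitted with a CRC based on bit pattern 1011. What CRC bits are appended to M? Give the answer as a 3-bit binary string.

Append 3 zeros: 100100000000. Divide by 1011 (XOR where the leading bit is 1):
  pos 0: 1001 XOR 1011 = 0010
  pos 2: 1000 XOR 1011 = 0011
  pos 4: 1100 XOR 1011 = 0111
  pos 5: 1110 XOR 1011 = 0101
  pos 6: 1010 XOR 1011 = 0001
Remainder (last 3 bits) = 100. This is the CRC / FCS.

100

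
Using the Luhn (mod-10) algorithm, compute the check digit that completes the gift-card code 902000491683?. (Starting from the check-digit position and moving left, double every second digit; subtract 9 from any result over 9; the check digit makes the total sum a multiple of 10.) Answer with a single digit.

8

Partial digits right→left: 3 8 6 1 9 4 0 0 0 2 0 9
Double every second digit counting from the check-digit position (so the 1st, 3rd, 5th, ... of the partial from the right).
  doubled (with −9 where >9): 6 3 9 0 0 0 → sum 18
  kept as-is: 8 1 4 0 2 9 → sum 24
Total = 18 + 24 = 42.
Check digit = (10 − (42 mod 10)) mod 10 = 8.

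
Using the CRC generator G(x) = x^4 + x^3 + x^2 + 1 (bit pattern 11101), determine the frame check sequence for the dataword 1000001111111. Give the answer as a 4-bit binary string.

1111

Append 4 zeros: 10000011111110000. Divide by 11101 (XOR where the leading bit is 1):
  pos 0: 10000 XOR 11101 = 01101
  pos 1: 11010 XOR 11101 = 00111
  pos 3: 11111 XOR 11101 = 00010
  pos 6: 10111 XOR 11101 = 01010
  pos 7: 10101 XOR 11101 = 01000
  pos 8: 10001 XOR 11101 = 01100
  pos 9: 11000 XOR 11101 = 00101
  pos 11: 10100 XOR 11101 = 01001
  pos 12: 10010 XOR 11101 = 01111
Remainder (last 4 bits) = 1111. This is the CRC / FCS.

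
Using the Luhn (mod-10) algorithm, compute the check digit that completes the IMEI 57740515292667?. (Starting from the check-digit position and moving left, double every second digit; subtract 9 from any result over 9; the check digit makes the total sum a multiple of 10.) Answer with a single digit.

5

Partial digits right→left: 7 6 6 2 9 2 5 1 5 0 4 7 7 5
Double every second digit counting from the check-digit position (so the 1st, 3rd, 5th, ... of the partial from the right).
  doubled (with −9 where >9): 5 3 9 1 1 8 5 → sum 32
  kept as-is: 6 2 2 1 0 7 5 → sum 23
Total = 32 + 23 = 55.
Check digit = (10 − (55 mod 10)) mod 10 = 5.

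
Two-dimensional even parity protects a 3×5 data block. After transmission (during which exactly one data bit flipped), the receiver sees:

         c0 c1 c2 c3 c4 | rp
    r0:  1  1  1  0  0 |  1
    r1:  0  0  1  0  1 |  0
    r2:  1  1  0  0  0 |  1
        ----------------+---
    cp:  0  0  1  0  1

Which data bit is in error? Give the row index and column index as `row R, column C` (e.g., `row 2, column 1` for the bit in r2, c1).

row 2, column 2

Recompute each row's even parity and compare to rp:
  r0: data parity 1, sent rp 1 → ok
  r1: data parity 0, sent rp 0 → ok
  r2: data parity 0, sent rp 1 → mismatch
Recompute each column's even parity and compare to cp:
  c0: data parity 0, sent cp 0 → ok
  c1: data parity 0, sent cp 0 → ok
  c2: data parity 0, sent cp 1 → mismatch
  c3: data parity 0, sent cp 0 → ok
  c4: data parity 1, sent cp 1 → ok
Exactly one row (r2) and one column (c2) fail → the flipped bit is at their intersection.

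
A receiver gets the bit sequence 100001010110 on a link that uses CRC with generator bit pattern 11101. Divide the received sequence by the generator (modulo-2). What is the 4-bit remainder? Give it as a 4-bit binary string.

1000

Modulo-2 division of 100001010110 by 11101:
  pos 0: 10000 XOR 11101 = 01101
  pos 1: 11011 XOR 11101 = 00110
  pos 3: 11001 XOR 11101 = 00100
  pos 5: 10001 XOR 11101 = 01100
  pos 6: 11001 XOR 11101 = 00100
Remainder = 1000 (nonzero — an error is detected).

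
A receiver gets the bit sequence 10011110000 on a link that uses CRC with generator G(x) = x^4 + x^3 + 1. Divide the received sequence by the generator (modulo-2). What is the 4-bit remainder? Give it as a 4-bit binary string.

0000

Modulo-2 division of 10011110000 by 11001:
  pos 0: 10011 XOR 11001 = 01010
  pos 1: 10101 XOR 11001 = 01100
  pos 2: 11001 XOR 11001 = 00000
Remainder = 0000 (zero — the frame passes the CRC check).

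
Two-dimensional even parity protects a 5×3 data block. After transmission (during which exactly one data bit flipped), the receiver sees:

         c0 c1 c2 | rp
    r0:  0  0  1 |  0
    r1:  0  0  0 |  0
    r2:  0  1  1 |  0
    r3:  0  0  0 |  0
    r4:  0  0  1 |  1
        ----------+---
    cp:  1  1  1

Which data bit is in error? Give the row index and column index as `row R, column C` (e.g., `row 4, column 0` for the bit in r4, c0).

row 0, column 0

Recompute each row's even parity and compare to rp:
  r0: data parity 1, sent rp 0 → mismatch
  r1: data parity 0, sent rp 0 → ok
  r2: data parity 0, sent rp 0 → ok
  r3: data parity 0, sent rp 0 → ok
  r4: data parity 1, sent rp 1 → ok
Recompute each column's even parity and compare to cp:
  c0: data parity 0, sent cp 1 → mismatch
  c1: data parity 1, sent cp 1 → ok
  c2: data parity 1, sent cp 1 → ok
Exactly one row (r0) and one column (c0) fail → the flipped bit is at their intersection.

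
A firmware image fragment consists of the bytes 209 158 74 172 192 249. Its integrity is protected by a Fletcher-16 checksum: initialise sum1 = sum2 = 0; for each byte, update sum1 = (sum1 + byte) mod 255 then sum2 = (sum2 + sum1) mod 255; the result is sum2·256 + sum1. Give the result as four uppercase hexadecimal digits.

AE22

Running sums (mod 255):
  after byte 0 (209): sum1=209, sum2=209
  after byte 1 (158): sum1=112, sum2=66
  after byte 2 (74): sum1=186, sum2=252
  after byte 3 (172): sum1=103, sum2=100
  after byte 4 (192): sum1=40, sum2=140
  after byte 5 (249): sum1=34, sum2=174
Checksum = sum2·256 + sum1 = 174·256 + 34 = 44578 = 0xAE22.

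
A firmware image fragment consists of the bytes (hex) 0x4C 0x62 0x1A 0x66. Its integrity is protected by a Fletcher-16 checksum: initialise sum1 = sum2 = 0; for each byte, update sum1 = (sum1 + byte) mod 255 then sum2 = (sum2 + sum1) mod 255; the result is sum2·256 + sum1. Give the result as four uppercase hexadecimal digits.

Running sums (mod 255):
  after byte 0 (0x4C): sum1=76, sum2=76
  after byte 1 (0x62): sum1=174, sum2=250
  after byte 2 (0x1A): sum1=200, sum2=195
  after byte 3 (0x66): sum1=47, sum2=242
Checksum = sum2·256 + sum1 = 242·256 + 47 = 61999 = 0xF22F.

F22F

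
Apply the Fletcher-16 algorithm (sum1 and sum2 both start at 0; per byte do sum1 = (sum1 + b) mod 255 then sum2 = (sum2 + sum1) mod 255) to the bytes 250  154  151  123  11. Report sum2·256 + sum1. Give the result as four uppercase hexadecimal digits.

Running sums (mod 255):
  after byte 0 (250): sum1=250, sum2=250
  after byte 1 (154): sum1=149, sum2=144
  after byte 2 (151): sum1=45, sum2=189
  after byte 3 (123): sum1=168, sum2=102
  after byte 4 (11): sum1=179, sum2=26
Checksum = sum2·256 + sum1 = 26·256 + 179 = 6835 = 0x1AB3.

1AB3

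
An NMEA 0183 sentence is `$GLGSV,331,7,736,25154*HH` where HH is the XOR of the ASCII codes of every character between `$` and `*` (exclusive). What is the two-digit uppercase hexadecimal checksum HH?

XOR the ASCII codes of the payload characters:
  'G' = 0x47 → acc = 0x47
  'L' = 0x4C → acc = 0x0B
  'G' = 0x47 → acc = 0x4C
  'S' = 0x53 → acc = 0x1F
  'V' = 0x56 → acc = 0x49
  ',' = 0x2C → acc = 0x65
  '3' = 0x33 → acc = 0x56
  '3' = 0x33 → acc = 0x65
  '1' = 0x31 → acc = 0x54
  ',' = 0x2C → acc = 0x78
  '7' = 0x37 → acc = 0x4F
  ',' = 0x2C → acc = 0x63
  '7' = 0x37 → acc = 0x54
  '3' = 0x33 → acc = 0x67
  '6' = 0x36 → acc = 0x51
  ',' = 0x2C → acc = 0x7D
  '2' = 0x32 → acc = 0x4F
  '5' = 0x35 → acc = 0x7A
  '1' = 0x31 → acc = 0x4B
  '5' = 0x35 → acc = 0x7E
  '4' = 0x34 → acc = 0x4A
Checksum = 0x4A.

4A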